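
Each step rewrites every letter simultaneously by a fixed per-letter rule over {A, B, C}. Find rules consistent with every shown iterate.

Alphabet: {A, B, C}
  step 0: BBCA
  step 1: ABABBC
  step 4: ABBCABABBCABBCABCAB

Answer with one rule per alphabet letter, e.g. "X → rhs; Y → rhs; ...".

A->C, B->AB, C->B

  step 0 ⇒ step 1: BBCA ⇒ AB·AB·B·C
    A ↦ C
    B ↦ AB
    C ↦ B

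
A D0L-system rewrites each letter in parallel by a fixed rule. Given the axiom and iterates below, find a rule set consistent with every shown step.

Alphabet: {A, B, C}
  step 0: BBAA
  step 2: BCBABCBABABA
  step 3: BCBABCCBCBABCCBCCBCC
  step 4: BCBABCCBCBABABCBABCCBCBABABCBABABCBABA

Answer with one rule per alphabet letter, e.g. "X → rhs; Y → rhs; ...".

  step 3 ⇒ step 4: BCBABCCBCBABCCBCCBCC ⇒ BC·BA·BC·C·BC·BA·BA·BC·BA·BC·C·BC·BA·BA·BC·BA·BA·BC·BA·BA
    A ↦ C
    B ↦ BC
    C ↦ BA

A->C, B->BC, C->BA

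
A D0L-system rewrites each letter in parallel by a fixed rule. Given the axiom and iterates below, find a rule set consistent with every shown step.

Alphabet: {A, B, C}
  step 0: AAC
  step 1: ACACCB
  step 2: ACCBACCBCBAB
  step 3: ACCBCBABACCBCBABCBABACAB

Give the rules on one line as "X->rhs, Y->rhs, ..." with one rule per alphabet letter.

A->AC, B->AB, C->CB

  step 2 ⇒ step 3: ACCBACCBCBAB ⇒ AC·CB·CB·AB·AC·CB·CB·AB·CB·AB·AC·AB
    A ↦ AC
    B ↦ AB
    C ↦ CB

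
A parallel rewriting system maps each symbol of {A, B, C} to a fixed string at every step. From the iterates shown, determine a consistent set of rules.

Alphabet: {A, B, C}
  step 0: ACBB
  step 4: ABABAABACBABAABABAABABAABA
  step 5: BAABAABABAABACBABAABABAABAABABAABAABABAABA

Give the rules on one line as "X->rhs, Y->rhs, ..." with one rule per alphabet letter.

  step 4 ⇒ step 5: ABABAABACBABAABABAABABAABA ⇒ BA·A·BA·A·BA·BA·A·BA·CB·A·BA·A·BA·BA·A·BA·A·BA·BA·A·BA·A·BA·BA·A·BA
    A ↦ BA
    B ↦ A
    C ↦ CB

A->BA, B->A, C->CB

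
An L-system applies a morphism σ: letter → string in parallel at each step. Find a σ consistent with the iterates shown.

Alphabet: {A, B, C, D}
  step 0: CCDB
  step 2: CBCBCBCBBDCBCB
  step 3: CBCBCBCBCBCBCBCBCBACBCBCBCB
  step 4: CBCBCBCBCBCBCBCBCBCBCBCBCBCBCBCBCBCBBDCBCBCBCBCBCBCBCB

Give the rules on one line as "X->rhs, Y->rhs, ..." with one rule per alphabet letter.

A->BD, B->CB, C->CB, D->A

  step 3 ⇒ step 4: CBCBCBCBCBCBCBCBCBACBCBCBCB ⇒ CB·CB·CB·CB·CB·CB·CB·CB·CB·CB·CB·CB·CB·CB·CB·CB·CB·CB·BD·CB·CB·CB·CB·CB·CB·CB·CB
    A ↦ BD
    B ↦ CB
    C ↦ CB
  step 2 ⇒ step 3: CBCBCBCBBDCBCB ⇒ CB·CB·CB·CB·CB·CB·CB·CB·CB·A·CB·CB·CB·CB
    D ↦ A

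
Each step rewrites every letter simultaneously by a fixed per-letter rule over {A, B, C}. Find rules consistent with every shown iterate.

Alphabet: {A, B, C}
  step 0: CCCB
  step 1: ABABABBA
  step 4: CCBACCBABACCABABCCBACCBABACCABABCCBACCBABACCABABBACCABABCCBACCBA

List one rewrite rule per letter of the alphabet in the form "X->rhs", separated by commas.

A->CC, B->BA, C->AB

  step 0 ⇒ step 1: CCCB ⇒ AB·AB·AB·BA
    B ↦ BA
    C ↦ AB
    A ↦ CC  (constrained at step 1)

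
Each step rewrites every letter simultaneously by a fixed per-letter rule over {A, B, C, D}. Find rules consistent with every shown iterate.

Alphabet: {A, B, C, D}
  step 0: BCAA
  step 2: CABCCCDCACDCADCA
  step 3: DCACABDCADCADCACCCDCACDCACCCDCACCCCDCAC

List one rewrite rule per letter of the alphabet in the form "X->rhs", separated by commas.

  step 2 ⇒ step 3: CABCCCDCACDCADCA ⇒ DCA·C·AB·DCA·DCA·DCA·CCC·DCA·C·DCA·CCC·DCA·C·CCC·DCA·C
    A ↦ C
    B ↦ AB
    C ↦ DCA
    D ↦ CCC

A->C, B->AB, C->DCA, D->CCC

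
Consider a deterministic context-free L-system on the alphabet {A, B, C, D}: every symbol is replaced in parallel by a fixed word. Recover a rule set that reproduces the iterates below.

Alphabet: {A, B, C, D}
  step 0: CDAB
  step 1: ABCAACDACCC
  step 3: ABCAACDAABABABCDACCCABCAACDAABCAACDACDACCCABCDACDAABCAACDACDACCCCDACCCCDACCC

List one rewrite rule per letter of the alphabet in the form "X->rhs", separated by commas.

  step 0 ⇒ step 1: CDAB ⇒ AB·CAA·CDA·CCC
    A ↦ CDA
    B ↦ CCC
    C ↦ AB
    D ↦ CAA

A->CDA, B->CCC, C->AB, D->CAA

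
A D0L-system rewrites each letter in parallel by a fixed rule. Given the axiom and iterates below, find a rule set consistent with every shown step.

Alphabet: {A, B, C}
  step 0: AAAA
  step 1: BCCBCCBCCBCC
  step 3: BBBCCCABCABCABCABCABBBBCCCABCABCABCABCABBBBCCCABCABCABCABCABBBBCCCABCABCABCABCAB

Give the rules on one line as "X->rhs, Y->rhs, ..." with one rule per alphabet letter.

  step 0 ⇒ step 1: AAAA ⇒ BCC·BCC·BCC·BCC
    A ↦ BCC
    B ↦ CAB  (constrained at step 1)
    C ↦ BB  (constrained at step 1)

A->BCC, B->CAB, C->BB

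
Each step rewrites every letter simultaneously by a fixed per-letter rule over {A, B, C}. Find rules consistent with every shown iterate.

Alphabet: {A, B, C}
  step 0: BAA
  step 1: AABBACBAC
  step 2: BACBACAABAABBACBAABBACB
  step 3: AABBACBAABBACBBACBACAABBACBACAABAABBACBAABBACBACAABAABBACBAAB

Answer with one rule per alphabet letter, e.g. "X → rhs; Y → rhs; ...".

A->BAC, B->AAB, C->B

  step 2 ⇒ step 3: BACBACAABAABBACBAABBACB ⇒ AAB·BAC·B·AAB·BAC·B·BAC·BAC·AAB·BAC·BAC·AAB·AAB·BAC·B·AAB·BAC·BAC·AAB·AAB·BAC·B·AAB
    A ↦ BAC
    B ↦ AAB
    C ↦ B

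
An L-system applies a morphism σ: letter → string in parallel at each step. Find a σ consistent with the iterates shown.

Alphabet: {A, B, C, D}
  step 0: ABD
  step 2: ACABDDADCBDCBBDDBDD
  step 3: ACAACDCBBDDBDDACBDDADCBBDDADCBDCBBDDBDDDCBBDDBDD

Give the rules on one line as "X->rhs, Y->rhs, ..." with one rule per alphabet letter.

  step 2 ⇒ step 3: ACABDDADCBDCBBDDBDD ⇒ AC·A·AC·DCB·BDD·BDD·AC·BDD·A·DCB·BDD·A·DCB·DCB·BDD·BDD·DCB·BDD·BDD
    A ↦ AC
    B ↦ DCB
    C ↦ A
    D ↦ BDD

A->AC, B->DCB, C->A, D->BDD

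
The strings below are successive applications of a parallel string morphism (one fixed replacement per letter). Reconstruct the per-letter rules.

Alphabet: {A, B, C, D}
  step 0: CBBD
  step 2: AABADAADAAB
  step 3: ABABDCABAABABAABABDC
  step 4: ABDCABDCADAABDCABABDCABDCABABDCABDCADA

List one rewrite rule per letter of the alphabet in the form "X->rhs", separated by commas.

  step 3 ⇒ step 4: ABABDCABAABABAABABDC ⇒ AB·DC·AB·DC·A·DA·AB·DC·AB·AB·DC·AB·DC·AB·AB·DC·AB·DC·A·DA
    A ↦ AB
    B ↦ DC
    C ↦ DA
    D ↦ A

A->AB, B->DC, C->DA, D->A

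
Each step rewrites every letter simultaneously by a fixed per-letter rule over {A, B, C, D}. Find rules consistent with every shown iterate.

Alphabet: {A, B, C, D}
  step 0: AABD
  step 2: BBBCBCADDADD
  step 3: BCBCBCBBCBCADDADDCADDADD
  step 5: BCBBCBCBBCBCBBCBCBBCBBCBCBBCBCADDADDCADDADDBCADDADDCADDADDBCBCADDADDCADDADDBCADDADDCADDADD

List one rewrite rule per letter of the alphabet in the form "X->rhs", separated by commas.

A->C, B->BC, C->B, D->ADD

  step 2 ⇒ step 3: BBBCBCADDADD ⇒ BC·BC·BC·B·BC·B·C·ADD·ADD·C·ADD·ADD
    A ↦ C
    B ↦ BC
    C ↦ B
    D ↦ ADD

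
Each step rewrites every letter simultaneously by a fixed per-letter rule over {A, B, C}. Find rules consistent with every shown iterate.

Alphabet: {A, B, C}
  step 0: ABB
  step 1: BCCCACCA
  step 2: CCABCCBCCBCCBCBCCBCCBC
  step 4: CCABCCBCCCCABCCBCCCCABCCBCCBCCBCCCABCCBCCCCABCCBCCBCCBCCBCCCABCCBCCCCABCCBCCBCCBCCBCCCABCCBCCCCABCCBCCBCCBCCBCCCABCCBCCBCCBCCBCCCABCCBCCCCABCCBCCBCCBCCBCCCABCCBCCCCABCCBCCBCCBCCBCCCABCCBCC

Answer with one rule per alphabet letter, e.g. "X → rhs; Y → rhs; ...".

  step 1 ⇒ step 2: BCCCACCA ⇒ CCA·BCC·BCC·BCC·BC·BCC·BCC·BC
    A ↦ BC
    B ↦ CCA
    C ↦ BCC

A->BC, B->CCA, C->BCC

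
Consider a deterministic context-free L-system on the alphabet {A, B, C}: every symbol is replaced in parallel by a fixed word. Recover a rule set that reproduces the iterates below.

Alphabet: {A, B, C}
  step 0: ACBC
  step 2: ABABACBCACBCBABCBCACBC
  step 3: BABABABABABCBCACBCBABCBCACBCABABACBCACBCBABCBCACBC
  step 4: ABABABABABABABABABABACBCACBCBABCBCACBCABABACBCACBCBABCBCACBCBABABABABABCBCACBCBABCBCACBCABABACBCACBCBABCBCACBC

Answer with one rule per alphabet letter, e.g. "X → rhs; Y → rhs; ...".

A->BAB, B->A, C->CBC

  step 3 ⇒ step 4: BABABABABABCBCACBCBABCBCACBCABABACBCACBCBABCBCACBC ⇒ A·BAB·A·BAB·A·BAB·A·BAB·A·BAB·A·CBC·A·CBC·BAB·CBC·A·CBC·A·BAB·A·CBC·A·CBC·BAB·CBC·A·CBC·BAB·A·BAB·A·BAB·CBC·A·CBC·BAB·CBC·A·CBC·A·BAB·A·CBC·A·CBC·BAB·CBC·A·CBC
    A ↦ BAB
    B ↦ A
    C ↦ CBC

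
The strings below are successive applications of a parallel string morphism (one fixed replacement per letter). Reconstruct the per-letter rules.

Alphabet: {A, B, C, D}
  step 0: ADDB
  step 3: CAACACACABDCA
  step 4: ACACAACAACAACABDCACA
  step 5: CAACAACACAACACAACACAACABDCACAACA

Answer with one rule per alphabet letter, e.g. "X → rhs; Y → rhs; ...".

A->CA, B->BD, C->A, D->C

  step 4 ⇒ step 5: ACACAACAACAACABDCACA ⇒ CA·A·CA·A·CA·CA·A·CA·CA·A·CA·CA·A·CA·BD·C·A·CA·A·CA
    A ↦ CA
    B ↦ BD
    C ↦ A
    D ↦ C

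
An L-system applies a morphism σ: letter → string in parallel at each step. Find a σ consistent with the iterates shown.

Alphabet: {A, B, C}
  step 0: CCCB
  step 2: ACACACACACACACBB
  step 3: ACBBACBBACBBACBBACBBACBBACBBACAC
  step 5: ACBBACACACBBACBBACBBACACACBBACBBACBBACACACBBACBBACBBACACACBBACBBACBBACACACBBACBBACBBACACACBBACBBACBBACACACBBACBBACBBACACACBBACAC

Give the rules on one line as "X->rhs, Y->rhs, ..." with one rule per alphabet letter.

A->AC, B->AC, C->BB

  step 2 ⇒ step 3: ACACACACACACACBB ⇒ AC·BB·AC·BB·AC·BB·AC·BB·AC·BB·AC·BB·AC·BB·AC·AC
    A ↦ AC
    B ↦ AC
    C ↦ BB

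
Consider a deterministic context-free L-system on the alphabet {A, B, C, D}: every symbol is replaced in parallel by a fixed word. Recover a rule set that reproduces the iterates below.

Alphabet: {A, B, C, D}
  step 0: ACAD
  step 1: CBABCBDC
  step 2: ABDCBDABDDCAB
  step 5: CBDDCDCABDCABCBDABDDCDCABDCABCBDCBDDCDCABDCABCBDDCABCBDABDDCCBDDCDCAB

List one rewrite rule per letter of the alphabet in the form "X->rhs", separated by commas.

A->CB, B->D, C->AB, D->DC

  step 1 ⇒ step 2: CBABCBDC ⇒ AB·D·CB·D·AB·D·DC·AB
    A ↦ CB
    B ↦ D
    C ↦ AB
    D ↦ DC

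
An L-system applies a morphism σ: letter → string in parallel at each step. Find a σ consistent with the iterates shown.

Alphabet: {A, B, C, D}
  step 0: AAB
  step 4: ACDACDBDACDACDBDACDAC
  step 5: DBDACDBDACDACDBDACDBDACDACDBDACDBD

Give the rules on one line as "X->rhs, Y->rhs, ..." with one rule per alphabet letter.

A->DB, B->D, C->D, D->AC

  step 4 ⇒ step 5: ACDACDBDACDACDBDACDAC ⇒ DB·D·AC·DB·D·AC·D·AC·DB·D·AC·DB·D·AC·D·AC·DB·D·AC·DB·D
    A ↦ DB
    B ↦ D
    C ↦ D
    D ↦ AC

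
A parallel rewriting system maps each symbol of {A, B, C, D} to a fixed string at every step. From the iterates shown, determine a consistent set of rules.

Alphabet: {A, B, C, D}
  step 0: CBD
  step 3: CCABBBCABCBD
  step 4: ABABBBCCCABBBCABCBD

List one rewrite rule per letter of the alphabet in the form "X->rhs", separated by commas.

  step 3 ⇒ step 4: CCABBBCABCBD ⇒ AB·AB·BB·C·C·C·AB·BB·C·AB·C·BD
    A ↦ BB
    B ↦ C
    C ↦ AB
    D ↦ BD

A->BB, B->C, C->AB, D->BD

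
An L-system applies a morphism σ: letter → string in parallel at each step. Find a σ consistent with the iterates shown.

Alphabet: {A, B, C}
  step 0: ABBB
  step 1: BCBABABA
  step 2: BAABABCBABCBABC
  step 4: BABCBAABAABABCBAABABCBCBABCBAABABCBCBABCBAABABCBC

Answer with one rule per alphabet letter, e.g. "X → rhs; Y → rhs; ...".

A->BC, B->BA, C->A

  step 1 ⇒ step 2: BCBABABA ⇒ BA·A·BA·BC·BA·BC·BA·BC
    A ↦ BC
    B ↦ BA
    C ↦ A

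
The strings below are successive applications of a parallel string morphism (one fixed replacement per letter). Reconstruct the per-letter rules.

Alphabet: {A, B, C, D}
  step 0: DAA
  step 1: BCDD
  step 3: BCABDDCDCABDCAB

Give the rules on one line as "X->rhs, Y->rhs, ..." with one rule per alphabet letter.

A->D, B->DC, C->AB, D->BC

  step 0 ⇒ step 1: DAA ⇒ BC·D·D
    A ↦ D
    D ↦ BC
    B ↦ DC  (constrained at step 1)
    C ↦ AB  (constrained at step 1)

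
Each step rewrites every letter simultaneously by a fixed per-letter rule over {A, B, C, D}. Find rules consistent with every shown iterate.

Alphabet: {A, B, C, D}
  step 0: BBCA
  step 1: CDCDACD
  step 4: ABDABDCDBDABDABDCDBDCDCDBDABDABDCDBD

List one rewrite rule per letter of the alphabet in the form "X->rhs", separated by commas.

  step 0 ⇒ step 1: BBCA ⇒ CD·CD·A·CD
    A ↦ CD
    B ↦ CD
    C ↦ A
    D ↦ BD  (constrained at step 1)

A->CD, B->CD, C->A, D->BD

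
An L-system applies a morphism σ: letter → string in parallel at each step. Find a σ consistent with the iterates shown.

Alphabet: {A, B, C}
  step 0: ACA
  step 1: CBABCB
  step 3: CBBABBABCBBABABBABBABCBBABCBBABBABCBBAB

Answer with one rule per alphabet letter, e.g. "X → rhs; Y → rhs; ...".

  step 0 ⇒ step 1: ACA ⇒ CB·AB·CB
    A ↦ CB
    C ↦ AB
    B ↦ BAB  (constrained at step 1)

A->CB, B->BAB, C->AB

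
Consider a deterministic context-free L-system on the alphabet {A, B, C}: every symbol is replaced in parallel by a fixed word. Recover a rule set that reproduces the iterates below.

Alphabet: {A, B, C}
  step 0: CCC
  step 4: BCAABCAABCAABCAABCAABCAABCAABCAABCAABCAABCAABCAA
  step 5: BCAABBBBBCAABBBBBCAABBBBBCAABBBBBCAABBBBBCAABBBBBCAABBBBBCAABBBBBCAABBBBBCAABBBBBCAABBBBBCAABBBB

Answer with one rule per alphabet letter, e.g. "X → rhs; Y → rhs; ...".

A->BB, B->BC, C->AA

  step 4 ⇒ step 5: BCAABCAABCAABCAABCAABCAABCAABCAABCAABCAABCAABCAA ⇒ BC·AA·BB·BB·BC·AA·BB·BB·BC·AA·BB·BB·BC·AA·BB·BB·BC·AA·BB·BB·BC·AA·BB·BB·BC·AA·BB·BB·BC·AA·BB·BB·BC·AA·BB·BB·BC·AA·BB·BB·BC·AA·BB·BB·BC·AA·BB·BB
    A ↦ BB
    B ↦ BC
    C ↦ AA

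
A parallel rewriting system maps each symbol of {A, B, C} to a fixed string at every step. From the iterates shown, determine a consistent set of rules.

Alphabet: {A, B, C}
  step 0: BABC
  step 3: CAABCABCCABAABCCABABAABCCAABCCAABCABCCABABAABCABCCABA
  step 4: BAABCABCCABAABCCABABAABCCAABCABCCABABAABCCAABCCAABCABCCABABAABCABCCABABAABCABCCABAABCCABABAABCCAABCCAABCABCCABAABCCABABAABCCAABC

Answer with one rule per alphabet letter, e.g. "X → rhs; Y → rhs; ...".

A->ABC, B->CA, C->BA

  step 3 ⇒ step 4: CAABCABCCABAABCCABABAABCCAABCCAABCABCCABABAABCABCCABA ⇒ BA·ABC·ABC·CA·BA·ABC·CA·BA·BA·ABC·CA·ABC·ABC·CA·BA·BA·ABC·CA·ABC·CA·ABC·ABC·CA·BA·BA·ABC·ABC·CA·BA·BA·ABC·ABC·CA·BA·ABC·CA·BA·BA·ABC·CA·ABC·CA·ABC·ABC·CA·BA·ABC·CA·BA·BA·ABC·CA·ABC
    A ↦ ABC
    B ↦ CA
    C ↦ BA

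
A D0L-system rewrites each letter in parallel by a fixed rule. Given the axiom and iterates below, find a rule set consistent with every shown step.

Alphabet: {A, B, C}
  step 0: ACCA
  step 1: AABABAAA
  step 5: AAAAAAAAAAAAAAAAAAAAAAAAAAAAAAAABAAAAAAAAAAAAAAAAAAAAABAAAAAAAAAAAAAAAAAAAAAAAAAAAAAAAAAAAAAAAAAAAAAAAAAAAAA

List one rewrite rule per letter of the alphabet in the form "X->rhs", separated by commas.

A->AA, B->C, C->BA

  step 0 ⇒ step 1: ACCA ⇒ AA·BA·BA·AA
    A ↦ AA
    C ↦ BA
    B ↦ C  (constrained at step 1)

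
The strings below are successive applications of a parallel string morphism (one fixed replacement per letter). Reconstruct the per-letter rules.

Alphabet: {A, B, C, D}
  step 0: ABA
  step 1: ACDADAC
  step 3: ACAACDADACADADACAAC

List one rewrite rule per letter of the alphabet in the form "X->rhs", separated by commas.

  step 0 ⇒ step 1: ABA ⇒ AC·DAD·AC
    A ↦ AC
    B ↦ DAD
    C ↦ A  (constrained at step 1)
    D ↦ B  (constrained at step 1)

A->AC, B->DAD, C->A, D->B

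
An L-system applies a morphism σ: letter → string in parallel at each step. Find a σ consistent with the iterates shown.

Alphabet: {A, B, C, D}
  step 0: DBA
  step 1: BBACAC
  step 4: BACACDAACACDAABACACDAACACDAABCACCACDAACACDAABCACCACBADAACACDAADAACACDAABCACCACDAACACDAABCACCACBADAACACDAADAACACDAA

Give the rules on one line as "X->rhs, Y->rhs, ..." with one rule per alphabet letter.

A->CAC, B->BA, C->DAA, D->B

  step 0 ⇒ step 1: DBA ⇒ B·BA·CAC
    A ↦ CAC
    B ↦ BA
    D ↦ B
    C ↦ DAA  (constrained at step 1)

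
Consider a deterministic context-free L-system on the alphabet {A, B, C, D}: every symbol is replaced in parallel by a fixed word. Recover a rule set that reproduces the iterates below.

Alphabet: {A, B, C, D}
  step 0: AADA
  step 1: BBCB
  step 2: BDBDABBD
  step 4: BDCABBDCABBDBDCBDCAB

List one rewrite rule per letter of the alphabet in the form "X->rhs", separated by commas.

  step 1 ⇒ step 2: BBCB ⇒ BD·BD·AB·BD
    B ↦ BD
    C ↦ AB
  step 0 ⇒ step 1: AADA ⇒ B·B·C·B
    A ↦ B
  step 0 ⇒ step 1: AADA ⇒ B·B·C·B
    D ↦ C

A->B, B->BD, C->AB, D->C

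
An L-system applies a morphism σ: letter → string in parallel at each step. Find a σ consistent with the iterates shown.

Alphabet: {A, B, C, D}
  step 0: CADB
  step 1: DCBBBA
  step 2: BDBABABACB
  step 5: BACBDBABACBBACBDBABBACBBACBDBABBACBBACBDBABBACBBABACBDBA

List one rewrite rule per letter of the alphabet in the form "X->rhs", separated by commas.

A->CB, B->BA, C->D, D->B

  step 1 ⇒ step 2: DCBBBA ⇒ B·D·BA·BA·BA·CB
    A ↦ CB
    B ↦ BA
    C ↦ D
    D ↦ B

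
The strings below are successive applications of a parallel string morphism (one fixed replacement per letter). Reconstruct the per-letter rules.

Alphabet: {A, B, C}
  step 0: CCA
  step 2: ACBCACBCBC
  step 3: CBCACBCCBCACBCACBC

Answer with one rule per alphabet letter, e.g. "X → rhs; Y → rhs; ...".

  step 2 ⇒ step 3: ACBCACBCBC ⇒ C·BC·AC·BC·C·BC·AC·BC·AC·BC
    A ↦ C
    B ↦ AC
    C ↦ BC

A->C, B->AC, C->BC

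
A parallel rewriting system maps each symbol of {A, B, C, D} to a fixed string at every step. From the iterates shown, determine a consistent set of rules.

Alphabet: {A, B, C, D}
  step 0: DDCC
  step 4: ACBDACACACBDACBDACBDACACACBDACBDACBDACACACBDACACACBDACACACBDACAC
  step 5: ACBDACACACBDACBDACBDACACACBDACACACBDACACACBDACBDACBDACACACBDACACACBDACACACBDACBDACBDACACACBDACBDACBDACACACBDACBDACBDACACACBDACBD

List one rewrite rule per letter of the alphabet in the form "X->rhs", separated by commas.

A->AC, B->AC, C->BD, D->AC

  step 4 ⇒ step 5: ACBDACACACBDACBDACBDACACACBDACBDACBDACACACBDACACACBDACACACBDACAC ⇒ AC·BD·AC·AC·AC·BD·AC·BD·AC·BD·AC·AC·AC·BD·AC·AC·AC·BD·AC·AC·AC·BD·AC·BD·AC·BD·AC·AC·AC·BD·AC·AC·AC·BD·AC·AC·AC·BD·AC·BD·AC·BD·AC·AC·AC·BD·AC·BD·AC·BD·AC·AC·AC·BD·AC·BD·AC·BD·AC·AC·AC·BD·AC·BD
    A ↦ AC
    B ↦ AC
    C ↦ BD
    D ↦ AC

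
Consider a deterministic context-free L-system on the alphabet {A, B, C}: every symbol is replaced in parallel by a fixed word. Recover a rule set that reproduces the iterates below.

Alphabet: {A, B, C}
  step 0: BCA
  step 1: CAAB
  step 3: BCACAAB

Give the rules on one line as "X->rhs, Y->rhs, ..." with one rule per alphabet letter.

A->B, B->CA, C->A

  step 0 ⇒ step 1: BCA ⇒ CA·A·B
    A ↦ B
    B ↦ CA
    C ↦ A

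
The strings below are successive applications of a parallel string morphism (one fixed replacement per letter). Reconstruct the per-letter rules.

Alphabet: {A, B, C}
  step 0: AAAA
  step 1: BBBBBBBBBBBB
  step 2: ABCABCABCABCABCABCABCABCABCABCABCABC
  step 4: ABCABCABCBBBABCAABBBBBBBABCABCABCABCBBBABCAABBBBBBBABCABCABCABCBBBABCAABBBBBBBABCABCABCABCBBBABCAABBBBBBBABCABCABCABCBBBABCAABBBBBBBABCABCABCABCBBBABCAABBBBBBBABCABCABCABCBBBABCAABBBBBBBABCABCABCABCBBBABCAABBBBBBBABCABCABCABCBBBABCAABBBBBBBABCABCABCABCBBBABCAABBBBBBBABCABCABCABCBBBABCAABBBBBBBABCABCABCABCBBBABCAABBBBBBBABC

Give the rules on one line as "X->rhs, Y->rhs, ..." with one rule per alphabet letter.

A->BBB, B->ABC, C->AAB

  step 1 ⇒ step 2: BBBBBBBBBBBB ⇒ ABC·ABC·ABC·ABC·ABC·ABC·ABC·ABC·ABC·ABC·ABC·ABC
    B ↦ ABC
  step 0 ⇒ step 1: AAAA ⇒ BBB·BBB·BBB·BBB
    A ↦ BBB
    C ↦ AAB  (constrained at step 2)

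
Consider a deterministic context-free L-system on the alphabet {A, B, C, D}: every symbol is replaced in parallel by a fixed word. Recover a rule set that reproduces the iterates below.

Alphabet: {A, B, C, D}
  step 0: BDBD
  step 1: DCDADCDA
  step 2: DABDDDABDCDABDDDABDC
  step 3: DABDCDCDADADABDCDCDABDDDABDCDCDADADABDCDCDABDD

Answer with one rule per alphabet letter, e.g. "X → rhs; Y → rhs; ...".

  step 2 ⇒ step 3: DABDDDABDCDABDDDABDC ⇒ DA·BDC·DC·DA·DA·DA·BDC·DC·DA·BDD·DA·BDC·DC·DA·DA·DA·BDC·DC·DA·BDD
    A ↦ BDC
    B ↦ DC
    C ↦ BDD
    D ↦ DA

A->BDC, B->DC, C->BDD, D->DA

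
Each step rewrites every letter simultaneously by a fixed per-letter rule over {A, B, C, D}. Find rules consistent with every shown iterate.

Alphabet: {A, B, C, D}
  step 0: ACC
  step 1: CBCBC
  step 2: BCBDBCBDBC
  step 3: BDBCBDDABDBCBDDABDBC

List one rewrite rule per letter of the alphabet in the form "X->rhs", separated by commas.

A->C, B->BD, C->BC, D->DA

  step 2 ⇒ step 3: BCBDBCBDBC ⇒ BD·BC·BD·DA·BD·BC·BD·DA·BD·BC
    B ↦ BD
    C ↦ BC
    D ↦ DA
  step 0 ⇒ step 1: ACC ⇒ C·BC·BC
    A ↦ C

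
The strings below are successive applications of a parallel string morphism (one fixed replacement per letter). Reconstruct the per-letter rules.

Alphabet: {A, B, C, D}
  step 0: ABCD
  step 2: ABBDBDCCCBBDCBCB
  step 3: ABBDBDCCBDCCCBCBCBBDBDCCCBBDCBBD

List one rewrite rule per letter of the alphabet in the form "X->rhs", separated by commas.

A->AB, B->BD, C->CB, D->CC

  step 2 ⇒ step 3: ABBDBDCCCBBDCBCB ⇒ AB·BD·BD·CC·BD·CC·CB·CB·CB·BD·BD·CC·CB·BD·CB·BD
    A ↦ AB
    B ↦ BD
    C ↦ CB
    D ↦ CC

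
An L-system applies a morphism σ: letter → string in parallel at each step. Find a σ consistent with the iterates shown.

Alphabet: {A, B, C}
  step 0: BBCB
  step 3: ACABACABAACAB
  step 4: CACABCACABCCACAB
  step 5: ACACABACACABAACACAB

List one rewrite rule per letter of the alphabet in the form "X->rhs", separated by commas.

  step 4 ⇒ step 5: CACABCACABCCACAB ⇒ A·C·A·C·AB·A·C·A·C·AB·A·A·C·A·C·AB
    A ↦ C
    B ↦ AB
    C ↦ A

A->C, B->AB, C->A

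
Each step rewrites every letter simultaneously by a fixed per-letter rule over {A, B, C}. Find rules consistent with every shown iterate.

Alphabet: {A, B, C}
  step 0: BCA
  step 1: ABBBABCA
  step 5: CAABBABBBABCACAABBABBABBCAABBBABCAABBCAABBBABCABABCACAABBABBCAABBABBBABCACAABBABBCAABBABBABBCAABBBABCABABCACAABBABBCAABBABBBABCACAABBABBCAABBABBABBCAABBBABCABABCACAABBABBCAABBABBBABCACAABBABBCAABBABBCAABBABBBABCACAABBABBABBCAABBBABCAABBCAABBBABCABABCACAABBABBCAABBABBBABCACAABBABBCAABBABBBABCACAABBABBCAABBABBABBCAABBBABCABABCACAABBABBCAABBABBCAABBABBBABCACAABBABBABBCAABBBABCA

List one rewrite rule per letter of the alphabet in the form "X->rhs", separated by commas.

A->CA, B->ABB, C->BAB

  step 0 ⇒ step 1: BCA ⇒ ABB·BAB·CA
    A ↦ CA
    B ↦ ABB
    C ↦ BAB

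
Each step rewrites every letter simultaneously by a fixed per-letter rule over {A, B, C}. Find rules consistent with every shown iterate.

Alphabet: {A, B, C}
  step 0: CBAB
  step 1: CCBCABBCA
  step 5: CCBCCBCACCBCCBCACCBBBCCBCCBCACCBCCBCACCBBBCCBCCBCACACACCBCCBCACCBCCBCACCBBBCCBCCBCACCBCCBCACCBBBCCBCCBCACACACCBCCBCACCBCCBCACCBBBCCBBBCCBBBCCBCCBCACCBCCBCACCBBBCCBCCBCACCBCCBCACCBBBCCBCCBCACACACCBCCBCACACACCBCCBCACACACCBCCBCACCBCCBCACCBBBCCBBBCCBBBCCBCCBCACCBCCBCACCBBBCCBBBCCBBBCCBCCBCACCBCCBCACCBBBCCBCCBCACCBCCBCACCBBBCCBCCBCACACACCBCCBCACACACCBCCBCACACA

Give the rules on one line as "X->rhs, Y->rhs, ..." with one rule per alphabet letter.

  step 0 ⇒ step 1: CBAB ⇒ CCB·CA·BB·CA
    A ↦ BB
    B ↦ CA
    C ↦ CCB

A->BB, B->CA, C->CCB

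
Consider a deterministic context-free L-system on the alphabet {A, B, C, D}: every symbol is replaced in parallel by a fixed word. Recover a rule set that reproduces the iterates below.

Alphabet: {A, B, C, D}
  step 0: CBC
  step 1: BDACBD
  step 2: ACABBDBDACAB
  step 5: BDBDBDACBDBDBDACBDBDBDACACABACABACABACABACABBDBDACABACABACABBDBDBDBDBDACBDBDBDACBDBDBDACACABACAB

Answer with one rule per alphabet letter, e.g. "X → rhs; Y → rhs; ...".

A->BD, B->AC, C->BD, D->AB

  step 1 ⇒ step 2: BDACBD ⇒ AC·AB·BD·BD·AC·AB
    A ↦ BD
    B ↦ AC
    C ↦ BD
    D ↦ AB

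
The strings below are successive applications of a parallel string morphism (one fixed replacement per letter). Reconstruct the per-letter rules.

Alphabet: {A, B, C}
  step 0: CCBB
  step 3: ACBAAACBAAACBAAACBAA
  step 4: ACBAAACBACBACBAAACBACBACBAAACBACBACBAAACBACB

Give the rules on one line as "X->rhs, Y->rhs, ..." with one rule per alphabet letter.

A->ACB, B->A, C->A

  step 3 ⇒ step 4: ACBAAACBAAACBAAACBAA ⇒ ACB·A·A·ACB·ACB·ACB·A·A·ACB·ACB·ACB·A·A·ACB·ACB·ACB·A·A·ACB·ACB
    A ↦ ACB
    B ↦ A
    C ↦ A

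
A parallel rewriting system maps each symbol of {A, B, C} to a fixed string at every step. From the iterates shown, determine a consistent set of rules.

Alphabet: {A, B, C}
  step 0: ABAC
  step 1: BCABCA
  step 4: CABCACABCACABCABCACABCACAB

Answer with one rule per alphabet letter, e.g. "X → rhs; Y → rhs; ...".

A->B, B->CA, C->CA

  step 0 ⇒ step 1: ABAC ⇒ B·CA·B·CA
    A ↦ B
    B ↦ CA
    C ↦ CA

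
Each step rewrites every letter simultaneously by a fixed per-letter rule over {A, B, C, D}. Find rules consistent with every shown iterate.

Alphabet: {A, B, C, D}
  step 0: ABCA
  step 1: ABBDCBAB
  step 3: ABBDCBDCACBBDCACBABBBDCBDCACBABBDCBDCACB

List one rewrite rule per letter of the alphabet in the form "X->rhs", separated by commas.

A->AB, B->BDC, C->B, D->AC

  step 0 ⇒ step 1: ABCA ⇒ AB·BDC·B·AB
    A ↦ AB
    B ↦ BDC
    C ↦ B
    D ↦ AC  (constrained at step 1)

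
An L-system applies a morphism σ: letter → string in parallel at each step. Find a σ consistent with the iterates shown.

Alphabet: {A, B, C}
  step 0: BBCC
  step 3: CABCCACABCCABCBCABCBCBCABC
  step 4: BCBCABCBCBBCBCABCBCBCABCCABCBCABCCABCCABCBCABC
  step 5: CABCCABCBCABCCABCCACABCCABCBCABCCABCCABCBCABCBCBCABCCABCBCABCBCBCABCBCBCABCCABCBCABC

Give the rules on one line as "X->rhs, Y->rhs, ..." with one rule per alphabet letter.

  step 4 ⇒ step 5: BCBCABCBCBBCBCABCBCBCABCCABCBCABCCABCCABCBCABC ⇒ CA·BC·CA·BC·B·CA·BC·CA·BC·CA·CA·BC·CA·BC·B·CA·BC·CA·BC·CA·BC·B·CA·BC·BC·B·CA·BC·CA·BC·B·CA·BC·BC·B·CA·BC·BC·B·CA·BC·CA·BC·B·CA·BC
    A ↦ B
    B ↦ CA
    C ↦ BC

A->B, B->CA, C->BC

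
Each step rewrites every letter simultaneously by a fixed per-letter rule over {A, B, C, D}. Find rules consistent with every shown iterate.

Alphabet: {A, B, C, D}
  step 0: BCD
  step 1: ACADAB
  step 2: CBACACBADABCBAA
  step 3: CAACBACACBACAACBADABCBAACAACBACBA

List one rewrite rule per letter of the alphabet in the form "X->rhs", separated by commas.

A->CBA, B->A, C->CA, D->DAB

  step 2 ⇒ step 3: CBACACBADABCBAA ⇒ CA·A·CBA·CA·CBA·CA·A·CBA·DAB·CBA·A·CA·A·CBA·CBA
    A ↦ CBA
    B ↦ A
    C ↦ CA
    D ↦ DAB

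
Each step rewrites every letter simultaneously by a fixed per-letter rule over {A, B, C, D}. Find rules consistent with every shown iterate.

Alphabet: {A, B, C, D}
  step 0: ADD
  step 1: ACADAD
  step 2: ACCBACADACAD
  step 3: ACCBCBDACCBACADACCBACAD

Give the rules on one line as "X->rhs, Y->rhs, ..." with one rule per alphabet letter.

  step 2 ⇒ step 3: ACCBACADACAD ⇒ AC·CB·CB·D·AC·CB·AC·AD·AC·CB·AC·AD
    A ↦ AC
    B ↦ D
    C ↦ CB
    D ↦ AD

A->AC, B->D, C->CB, D->AD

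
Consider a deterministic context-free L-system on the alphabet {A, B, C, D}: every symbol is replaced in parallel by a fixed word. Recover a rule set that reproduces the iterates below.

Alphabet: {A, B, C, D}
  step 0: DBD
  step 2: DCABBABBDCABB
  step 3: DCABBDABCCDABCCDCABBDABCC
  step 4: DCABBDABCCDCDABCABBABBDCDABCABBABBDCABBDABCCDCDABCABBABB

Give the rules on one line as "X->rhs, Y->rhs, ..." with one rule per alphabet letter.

  step 3 ⇒ step 4: DCABBDABCCDABCCDCABBDABCC ⇒ DC·ABB·DAB·C·C·DC·DAB·C·ABB·ABB·DC·DAB·C·ABB·ABB·DC·ABB·DAB·C·C·DC·DAB·C·ABB·ABB
    A ↦ DAB
    B ↦ C
    C ↦ ABB
    D ↦ DC

A->DAB, B->C, C->ABB, D->DC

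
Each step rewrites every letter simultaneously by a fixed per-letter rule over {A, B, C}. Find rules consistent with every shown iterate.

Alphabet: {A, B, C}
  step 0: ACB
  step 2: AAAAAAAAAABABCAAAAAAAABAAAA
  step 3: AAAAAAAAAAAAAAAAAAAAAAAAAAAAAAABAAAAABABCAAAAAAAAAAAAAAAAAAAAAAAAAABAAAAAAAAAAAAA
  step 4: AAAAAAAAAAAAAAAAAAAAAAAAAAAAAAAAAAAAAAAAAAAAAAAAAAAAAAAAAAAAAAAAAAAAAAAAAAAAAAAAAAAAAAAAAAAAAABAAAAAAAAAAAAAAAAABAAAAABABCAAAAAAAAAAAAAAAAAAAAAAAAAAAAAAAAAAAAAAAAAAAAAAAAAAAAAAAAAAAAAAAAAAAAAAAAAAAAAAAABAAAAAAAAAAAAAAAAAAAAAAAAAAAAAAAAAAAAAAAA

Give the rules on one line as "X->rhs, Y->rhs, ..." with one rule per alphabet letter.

A->AAA, B->ABA, C->BCA

  step 3 ⇒ step 4: AAAAAAAAAAAAAAAAAAAAAAAAAAAAAAABAAAAABABCAAAAAAAAAAAAAAAAAAAAAAAAAABAAAAAAAAAAAAA ⇒ AAA·AAA·AAA·AAA·AAA·AAA·AAA·AAA·AAA·AAA·AAA·AAA·AAA·AAA·AAA·AAA·AAA·AAA·AAA·AAA·AAA·AAA·AAA·AAA·AAA·AAA·AAA·AAA·AAA·AAA·AAA·ABA·AAA·AAA·AAA·AAA·AAA·ABA·AAA·ABA·BCA·AAA·AAA·AAA·AAA·AAA·AAA·AAA·AAA·AAA·AAA·AAA·AAA·AAA·AAA·AAA·AAA·AAA·AAA·AAA·AAA·AAA·AAA·AAA·AAA·AAA·AAA·ABA·AAA·AAA·AAA·AAA·AAA·AAA·AAA·AAA·AAA·AAA·AAA·AAA·AAA
    A ↦ AAA
    B ↦ ABA
    C ↦ BCA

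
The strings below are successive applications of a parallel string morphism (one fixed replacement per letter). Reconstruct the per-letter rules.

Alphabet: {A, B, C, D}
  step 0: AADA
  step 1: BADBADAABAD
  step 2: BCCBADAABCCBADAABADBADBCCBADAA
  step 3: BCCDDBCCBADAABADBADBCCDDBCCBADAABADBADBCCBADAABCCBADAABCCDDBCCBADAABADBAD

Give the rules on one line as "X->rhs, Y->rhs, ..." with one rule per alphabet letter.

A->BAD, B->BCC, C->D, D->AA

  step 2 ⇒ step 3: BCCBADAABCCBADAABADBADBCCBADAA ⇒ BCC·D·D·BCC·BAD·AA·BAD·BAD·BCC·D·D·BCC·BAD·AA·BAD·BAD·BCC·BAD·AA·BCC·BAD·AA·BCC·D·D·BCC·BAD·AA·BAD·BAD
    A ↦ BAD
    B ↦ BCC
    C ↦ D
    D ↦ AA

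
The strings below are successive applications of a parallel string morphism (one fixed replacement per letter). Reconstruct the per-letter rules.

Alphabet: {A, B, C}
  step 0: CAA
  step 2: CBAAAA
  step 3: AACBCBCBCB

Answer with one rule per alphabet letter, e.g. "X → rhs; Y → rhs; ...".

  step 2 ⇒ step 3: CBAAAA ⇒ A·A·CB·CB·CB·CB
    A ↦ CB
    B ↦ A
    C ↦ A

A->CB, B->A, C->A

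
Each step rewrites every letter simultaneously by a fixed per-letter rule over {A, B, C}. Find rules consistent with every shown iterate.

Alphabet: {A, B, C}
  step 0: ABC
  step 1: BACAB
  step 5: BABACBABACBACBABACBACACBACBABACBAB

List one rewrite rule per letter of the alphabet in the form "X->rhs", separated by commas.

  step 0 ⇒ step 1: ABC ⇒ B·AC·AB
    A ↦ B
    B ↦ AC
    C ↦ AB

A->B, B->AC, C->AB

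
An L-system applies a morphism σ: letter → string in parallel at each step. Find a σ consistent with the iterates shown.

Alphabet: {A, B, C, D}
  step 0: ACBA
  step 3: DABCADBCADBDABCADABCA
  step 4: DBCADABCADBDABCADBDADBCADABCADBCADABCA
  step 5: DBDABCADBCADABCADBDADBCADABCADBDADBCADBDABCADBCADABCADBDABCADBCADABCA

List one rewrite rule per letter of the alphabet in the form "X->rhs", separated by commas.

A->CA, B->DA, C->B, D->DB

  step 4 ⇒ step 5: DBCADABCADBDABCADBDADBCADABCADBCADABCA ⇒ DB·DA·B·CA·DB·CA·DA·B·CA·DB·DA·DB·CA·DA·B·CA·DB·DA·DB·CA·DB·DA·B·CA·DB·CA·DA·B·CA·DB·DA·B·CA·DB·CA·DA·B·CA
    A ↦ CA
    B ↦ DA
    C ↦ B
    D ↦ DB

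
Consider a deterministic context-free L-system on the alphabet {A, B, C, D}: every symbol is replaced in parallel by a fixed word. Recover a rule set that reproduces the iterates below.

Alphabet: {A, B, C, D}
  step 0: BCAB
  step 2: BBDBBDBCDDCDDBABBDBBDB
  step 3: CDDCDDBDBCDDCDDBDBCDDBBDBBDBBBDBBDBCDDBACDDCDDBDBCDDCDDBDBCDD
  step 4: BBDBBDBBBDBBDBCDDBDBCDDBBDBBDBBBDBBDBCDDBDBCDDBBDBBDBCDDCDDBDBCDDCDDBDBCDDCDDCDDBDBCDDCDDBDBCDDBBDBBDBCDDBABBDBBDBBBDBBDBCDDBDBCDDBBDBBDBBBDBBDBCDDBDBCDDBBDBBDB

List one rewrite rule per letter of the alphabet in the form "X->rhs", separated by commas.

  step 3 ⇒ step 4: CDDCDDBDBCDDCDDBDBCDDBBDBBDBBBDBBDBCDDBACDDCDDBDBCDDCDDBDBCDD ⇒ B·BDB·BDB·B·BDB·BDB·CDD·BDB·CDD·B·BDB·BDB·B·BDB·BDB·CDD·BDB·CDD·B·BDB·BDB·CDD·CDD·BDB·CDD·CDD·BDB·CDD·CDD·CDD·BDB·CDD·CDD·BDB·CDD·B·BDB·BDB·CDD·BA·B·BDB·BDB·B·BDB·BDB·CDD·BDB·CDD·B·BDB·BDB·B·BDB·BDB·CDD·BDB·CDD·B·BDB·BDB
    A ↦ BA
    B ↦ CDD
    C ↦ B
    D ↦ BDB

A->BA, B->CDD, C->B, D->BDB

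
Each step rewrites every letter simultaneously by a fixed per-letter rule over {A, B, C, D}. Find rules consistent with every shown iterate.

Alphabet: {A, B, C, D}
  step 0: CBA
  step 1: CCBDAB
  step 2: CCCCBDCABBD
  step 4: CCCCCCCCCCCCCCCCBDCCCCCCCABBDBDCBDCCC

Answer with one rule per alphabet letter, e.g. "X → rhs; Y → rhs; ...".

  step 1 ⇒ step 2: CCBDAB ⇒ CC·CC·BD·C·AB·BD
    A ↦ AB
    B ↦ BD
    C ↦ CC
    D ↦ C

A->AB, B->BD, C->CC, D->C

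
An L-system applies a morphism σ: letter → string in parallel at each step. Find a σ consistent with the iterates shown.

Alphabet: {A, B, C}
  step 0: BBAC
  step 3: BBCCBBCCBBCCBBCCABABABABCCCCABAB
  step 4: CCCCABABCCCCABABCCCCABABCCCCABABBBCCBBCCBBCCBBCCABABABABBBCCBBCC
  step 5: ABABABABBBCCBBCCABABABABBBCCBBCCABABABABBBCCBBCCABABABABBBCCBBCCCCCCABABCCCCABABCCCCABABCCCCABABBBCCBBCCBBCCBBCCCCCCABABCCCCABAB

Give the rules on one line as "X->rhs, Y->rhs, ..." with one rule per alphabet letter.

  step 4 ⇒ step 5: CCCCABABCCCCABABCCCCABABCCCCABABBBCCBBCCBBCCBBCCABABABABBBCCBBCC ⇒ AB·AB·AB·AB·BB·CC·BB·CC·AB·AB·AB·AB·BB·CC·BB·CC·AB·AB·AB·AB·BB·CC·BB·CC·AB·AB·AB·AB·BB·CC·BB·CC·CC·CC·AB·AB·CC·CC·AB·AB·CC·CC·AB·AB·CC·CC·AB·AB·BB·CC·BB·CC·BB·CC·BB·CC·CC·CC·AB·AB·CC·CC·AB·AB
    A ↦ BB
    B ↦ CC
    C ↦ AB

A->BB, B->CC, C->AB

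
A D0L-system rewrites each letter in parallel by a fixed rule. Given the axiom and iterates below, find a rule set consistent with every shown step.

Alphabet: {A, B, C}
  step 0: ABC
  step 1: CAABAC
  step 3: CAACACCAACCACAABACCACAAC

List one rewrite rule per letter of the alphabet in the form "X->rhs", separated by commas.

  step 0 ⇒ step 1: ABC ⇒ CA·AB·AC
    A ↦ CA
    B ↦ AB
    C ↦ AC

A->CA, B->AB, C->AC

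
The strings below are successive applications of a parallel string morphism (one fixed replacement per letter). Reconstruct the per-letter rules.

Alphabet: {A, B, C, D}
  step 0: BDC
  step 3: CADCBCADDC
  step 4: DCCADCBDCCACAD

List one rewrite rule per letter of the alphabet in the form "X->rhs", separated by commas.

A->C, B->CB, C->D, D->CA

  step 3 ⇒ step 4: CADCBCADDC ⇒ D·C·CA·D·CB·D·C·CA·CA·D
    A ↦ C
    B ↦ CB
    C ↦ D
    D ↦ CA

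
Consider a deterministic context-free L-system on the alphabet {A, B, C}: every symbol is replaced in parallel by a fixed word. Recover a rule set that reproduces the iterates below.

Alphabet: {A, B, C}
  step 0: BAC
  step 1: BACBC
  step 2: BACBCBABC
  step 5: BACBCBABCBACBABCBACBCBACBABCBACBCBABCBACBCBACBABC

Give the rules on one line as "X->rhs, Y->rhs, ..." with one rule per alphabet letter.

  step 1 ⇒ step 2: BACBC ⇒ BA·C·BC·BA·BC
    A ↦ C
    B ↦ BA
    C ↦ BC

A->C, B->BA, C->BC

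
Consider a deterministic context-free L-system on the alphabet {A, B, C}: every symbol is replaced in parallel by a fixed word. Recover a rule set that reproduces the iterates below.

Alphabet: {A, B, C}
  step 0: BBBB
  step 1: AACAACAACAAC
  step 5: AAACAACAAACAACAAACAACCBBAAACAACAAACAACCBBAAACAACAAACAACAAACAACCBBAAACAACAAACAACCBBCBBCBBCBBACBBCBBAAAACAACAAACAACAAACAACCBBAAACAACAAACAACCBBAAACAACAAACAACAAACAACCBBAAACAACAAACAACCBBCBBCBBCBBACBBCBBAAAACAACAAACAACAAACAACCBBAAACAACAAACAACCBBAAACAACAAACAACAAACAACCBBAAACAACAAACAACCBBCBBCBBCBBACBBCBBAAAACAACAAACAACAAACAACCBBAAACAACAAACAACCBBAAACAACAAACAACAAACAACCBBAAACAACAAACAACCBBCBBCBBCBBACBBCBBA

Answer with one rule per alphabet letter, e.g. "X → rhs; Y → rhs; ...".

  step 0 ⇒ step 1: BBBB ⇒ AAC·AAC·AAC·AAC
    B ↦ AAC
    A ↦ CBB  (constrained at step 1)
    C ↦ A  (constrained at step 1)

A->CBB, B->AAC, C->A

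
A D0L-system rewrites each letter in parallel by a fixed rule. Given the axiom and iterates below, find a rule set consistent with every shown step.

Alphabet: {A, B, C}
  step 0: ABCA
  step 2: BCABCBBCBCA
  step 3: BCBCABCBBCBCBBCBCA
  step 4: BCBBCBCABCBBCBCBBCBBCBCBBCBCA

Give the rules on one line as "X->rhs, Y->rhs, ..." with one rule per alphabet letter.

  step 3 ⇒ step 4: BCBCABCBBCBCBBCBCA ⇒ BC·B·BC·B·CA·BC·B·BC·BC·B·BC·B·BC·BC·B·BC·B·CA
    A ↦ CA
    B ↦ BC
    C ↦ B

A->CA, B->BC, C->B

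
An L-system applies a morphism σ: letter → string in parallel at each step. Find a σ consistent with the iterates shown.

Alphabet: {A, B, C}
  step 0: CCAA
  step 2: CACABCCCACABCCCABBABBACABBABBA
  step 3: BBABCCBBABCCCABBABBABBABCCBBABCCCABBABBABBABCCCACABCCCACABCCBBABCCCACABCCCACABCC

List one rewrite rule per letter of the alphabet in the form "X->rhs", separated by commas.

  step 2 ⇒ step 3: CACABCCCACABCCCABBABBACABBABBA ⇒ BBA·BCC·BBA·BCC·CA·BBA·BBA·BBA·BCC·BBA·BCC·CA·BBA·BBA·BBA·BCC·CA·CA·BCC·CA·CA·BCC·BBA·BCC·CA·CA·BCC·CA·CA·BCC
    A ↦ BCC
    B ↦ CA
    C ↦ BBA

A->BCC, B->CA, C->BBA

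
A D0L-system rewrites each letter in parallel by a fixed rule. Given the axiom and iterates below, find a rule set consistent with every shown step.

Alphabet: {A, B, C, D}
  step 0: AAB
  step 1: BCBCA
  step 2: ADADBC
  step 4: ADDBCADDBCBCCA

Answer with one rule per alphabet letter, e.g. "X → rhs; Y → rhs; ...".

A->BC, B->A, C->D, D->CA

  step 1 ⇒ step 2: BCBCA ⇒ A·D·A·D·BC
    A ↦ BC
    B ↦ A
    C ↦ D
    D ↦ CA  (constrained at step 2)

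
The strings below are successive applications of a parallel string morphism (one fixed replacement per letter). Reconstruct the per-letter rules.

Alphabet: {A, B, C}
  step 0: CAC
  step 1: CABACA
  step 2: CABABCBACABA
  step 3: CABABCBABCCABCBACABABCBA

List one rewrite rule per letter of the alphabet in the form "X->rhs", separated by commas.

A->BA, B->BC, C->CA

  step 2 ⇒ step 3: CABABCBACABA ⇒ CA·BA·BC·BA·BC·CA·BC·BA·CA·BA·BC·BA
    A ↦ BA
    B ↦ BC
    C ↦ CA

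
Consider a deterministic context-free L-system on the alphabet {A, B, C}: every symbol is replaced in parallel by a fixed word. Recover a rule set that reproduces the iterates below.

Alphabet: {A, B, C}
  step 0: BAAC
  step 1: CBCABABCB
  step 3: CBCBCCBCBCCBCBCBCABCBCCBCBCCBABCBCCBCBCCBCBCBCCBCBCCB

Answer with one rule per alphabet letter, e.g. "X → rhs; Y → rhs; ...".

  step 0 ⇒ step 1: BAAC ⇒ CBC·AB·AB·CB
    A ↦ AB
    B ↦ CBC
    C ↦ CB

A->AB, B->CBC, C->CB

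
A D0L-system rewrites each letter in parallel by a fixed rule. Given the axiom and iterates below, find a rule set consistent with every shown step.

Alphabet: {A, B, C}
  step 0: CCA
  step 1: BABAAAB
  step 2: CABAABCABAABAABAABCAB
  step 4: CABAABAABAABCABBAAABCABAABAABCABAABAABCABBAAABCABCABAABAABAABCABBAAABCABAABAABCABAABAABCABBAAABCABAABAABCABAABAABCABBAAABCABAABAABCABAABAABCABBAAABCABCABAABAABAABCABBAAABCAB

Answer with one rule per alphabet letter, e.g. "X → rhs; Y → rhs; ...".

A->AAB, B->CAB, C->BA

  step 1 ⇒ step 2: BABAAAB ⇒ CAB·AAB·CAB·AAB·AAB·AAB·CAB
    A ↦ AAB
    B ↦ CAB
  step 0 ⇒ step 1: CCA ⇒ BA·BA·AAB
    C ↦ BA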